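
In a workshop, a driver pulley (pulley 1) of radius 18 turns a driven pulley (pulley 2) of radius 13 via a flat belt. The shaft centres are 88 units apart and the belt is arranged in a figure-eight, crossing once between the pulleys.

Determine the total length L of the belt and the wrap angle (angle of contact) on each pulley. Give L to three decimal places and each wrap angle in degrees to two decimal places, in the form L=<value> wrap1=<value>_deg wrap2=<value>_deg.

L=284.427 wrap1=221.25_deg wrap2=221.25_deg

crossed belt: β = asin((r1+r2)/C) = asin(31/88) = 20.6264°
wrap1 = wrap2 = π + 2β = 221.2528°
tangent length = C·cosβ = 82.3590
L = (r1+r2)·wrap + 2·C·cosβ = 31·3.8616 + 2·82.3590 = 284.4272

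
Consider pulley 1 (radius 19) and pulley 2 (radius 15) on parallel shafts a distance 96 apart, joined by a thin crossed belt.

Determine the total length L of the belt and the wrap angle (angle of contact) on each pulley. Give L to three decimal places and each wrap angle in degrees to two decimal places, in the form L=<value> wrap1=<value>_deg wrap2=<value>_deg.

L=310.987 wrap1=221.48_deg wrap2=221.48_deg

crossed belt: β = asin((r1+r2)/C) = asin(34/96) = 20.7424°
wrap1 = wrap2 = π + 2β = 221.4848°
tangent length = C·cosβ = 89.7775
L = (r1+r2)·wrap + 2·C·cosβ = 34·3.8656 + 2·89.7775 = 310.9867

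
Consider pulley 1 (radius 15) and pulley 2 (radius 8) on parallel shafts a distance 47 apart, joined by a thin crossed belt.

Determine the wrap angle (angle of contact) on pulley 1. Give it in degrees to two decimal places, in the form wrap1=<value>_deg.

wrap1=238.60_deg

crossed belt: β = asin((r1+r2)/C) = asin(23/47) = 29.2986°
wrap1 = wrap2 = π + 2β = 238.5973°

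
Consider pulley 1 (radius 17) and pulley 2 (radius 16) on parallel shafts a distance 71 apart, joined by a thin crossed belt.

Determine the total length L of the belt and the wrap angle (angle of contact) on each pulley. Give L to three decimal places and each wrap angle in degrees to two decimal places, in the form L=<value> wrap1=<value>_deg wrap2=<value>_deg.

crossed belt: β = asin((r1+r2)/C) = asin(33/71) = 27.6966°
wrap1 = wrap2 = π + 2β = 235.3931°
tangent length = C·cosβ = 62.8649
L = (r1+r2)·wrap + 2·C·cosβ = 33·4.1084 + 2·62.8649 = 261.3066

L=261.307 wrap1=235.39_deg wrap2=235.39_deg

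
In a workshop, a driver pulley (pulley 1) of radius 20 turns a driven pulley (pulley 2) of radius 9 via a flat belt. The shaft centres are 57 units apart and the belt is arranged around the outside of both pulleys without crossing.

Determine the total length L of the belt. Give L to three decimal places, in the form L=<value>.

open belt: β = asin((r2−r1)/C) = asin(-11/57) = -11.1269°
wrap1 = π − 2β = 202.2538°
wrap2 = π + 2β = 157.7462°
tangent length = C·cosβ = 55.9285
L = r1·wrap1 + r2·wrap2 + 2·C·cosβ = 20·3.5300 + 9·2.7532 + 2·55.9285 = 207.2357

L=207.236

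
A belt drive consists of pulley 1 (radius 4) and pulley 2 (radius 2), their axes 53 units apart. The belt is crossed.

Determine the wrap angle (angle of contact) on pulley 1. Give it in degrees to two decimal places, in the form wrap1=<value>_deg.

wrap1=193.00_deg

crossed belt: β = asin((r1+r2)/C) = asin(6/53) = 6.5002°
wrap1 = wrap2 = π + 2β = 193.0005°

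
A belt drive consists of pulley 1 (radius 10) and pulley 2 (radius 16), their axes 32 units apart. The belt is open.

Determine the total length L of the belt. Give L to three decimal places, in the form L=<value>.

L=146.810

open belt: β = asin((r2−r1)/C) = asin(6/32) = 10.8069°
wrap1 = π − 2β = 158.3862°
wrap2 = π + 2β = 201.6138°
tangent length = C·cosβ = 31.4325
L = r1·wrap1 + r2·wrap2 + 2·C·cosβ = 10·2.7644 + 16·3.5188 + 2·31.4325 = 146.8097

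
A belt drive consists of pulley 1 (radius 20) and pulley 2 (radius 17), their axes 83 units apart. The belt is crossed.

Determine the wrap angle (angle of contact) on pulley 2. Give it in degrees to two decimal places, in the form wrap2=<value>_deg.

crossed belt: β = asin((r1+r2)/C) = asin(37/83) = 26.4735°
wrap1 = wrap2 = π + 2β = 232.9469°

wrap2=232.95_deg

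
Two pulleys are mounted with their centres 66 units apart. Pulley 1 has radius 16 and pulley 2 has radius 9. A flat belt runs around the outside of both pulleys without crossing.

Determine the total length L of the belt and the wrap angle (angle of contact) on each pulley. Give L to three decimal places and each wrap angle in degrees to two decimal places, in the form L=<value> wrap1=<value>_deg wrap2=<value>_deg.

open belt: β = asin((r2−r1)/C) = asin(-7/66) = -6.0883°
wrap1 = π − 2β = 192.1766°
wrap2 = π + 2β = 167.8234°
tangent length = C·cosβ = 65.6277
L = r1·wrap1 + r2·wrap2 + 2·C·cosβ = 16·3.3541 + 9·2.9291 + 2·65.6277 = 211.2829

L=211.283 wrap1=192.18_deg wrap2=167.82_deg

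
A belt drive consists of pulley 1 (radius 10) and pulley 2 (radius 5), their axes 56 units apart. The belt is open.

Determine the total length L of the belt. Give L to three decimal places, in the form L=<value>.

open belt: β = asin((r2−r1)/C) = asin(-5/56) = -5.1225°
wrap1 = π − 2β = 190.2450°
wrap2 = π + 2β = 169.7550°
tangent length = C·cosβ = 55.7763
L = r1·wrap1 + r2·wrap2 + 2·C·cosβ = 10·3.3204 + 5·2.9628 + 2·55.7763 = 159.5706

L=159.571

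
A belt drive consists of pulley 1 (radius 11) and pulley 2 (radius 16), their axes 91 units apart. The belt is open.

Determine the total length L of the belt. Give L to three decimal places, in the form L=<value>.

open belt: β = asin((r2−r1)/C) = asin(5/91) = 3.1497°
wrap1 = π − 2β = 173.7006°
wrap2 = π + 2β = 186.2994°
tangent length = C·cosβ = 90.8625
L = r1·wrap1 + r2·wrap2 + 2·C·cosβ = 11·3.0316 + 16·3.2515 + 2·90.8625 = 267.0978

L=267.098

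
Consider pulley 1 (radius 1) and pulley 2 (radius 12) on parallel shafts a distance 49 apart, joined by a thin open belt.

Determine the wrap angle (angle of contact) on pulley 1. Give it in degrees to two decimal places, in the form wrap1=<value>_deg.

open belt: β = asin((r2−r1)/C) = asin(11/49) = 12.9729°
wrap1 = π − 2β = 154.0542°
wrap2 = π + 2β = 205.9458°

wrap1=154.05_deg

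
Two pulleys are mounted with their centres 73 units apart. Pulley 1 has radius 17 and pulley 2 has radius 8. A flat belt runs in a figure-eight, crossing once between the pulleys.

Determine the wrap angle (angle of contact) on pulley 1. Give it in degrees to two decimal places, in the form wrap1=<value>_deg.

crossed belt: β = asin((r1+r2)/C) = asin(25/73) = 20.0272°
wrap1 = wrap2 = π + 2β = 220.0543°

wrap1=220.05_deg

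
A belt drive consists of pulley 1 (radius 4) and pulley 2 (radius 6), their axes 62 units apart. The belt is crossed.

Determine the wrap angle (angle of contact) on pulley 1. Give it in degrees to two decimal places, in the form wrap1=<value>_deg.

wrap1=198.56_deg

crossed belt: β = asin((r1+r2)/C) = asin(10/62) = 9.2818°
wrap1 = wrap2 = π + 2β = 198.5636°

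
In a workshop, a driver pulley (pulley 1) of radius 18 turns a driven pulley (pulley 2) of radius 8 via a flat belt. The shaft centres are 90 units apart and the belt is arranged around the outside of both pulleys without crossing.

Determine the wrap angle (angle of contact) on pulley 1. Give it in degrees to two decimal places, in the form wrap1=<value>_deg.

open belt: β = asin((r2−r1)/C) = asin(-10/90) = -6.3794°
wrap1 = π − 2β = 192.7587°
wrap2 = π + 2β = 167.2413°

wrap1=192.76_deg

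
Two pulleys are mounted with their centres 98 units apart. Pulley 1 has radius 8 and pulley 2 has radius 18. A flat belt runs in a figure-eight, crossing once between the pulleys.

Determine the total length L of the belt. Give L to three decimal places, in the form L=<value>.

L=284.621

crossed belt: β = asin((r1+r2)/C) = asin(26/98) = 15.3851°
wrap1 = wrap2 = π + 2β = 210.7703°
tangent length = C·cosβ = 94.4881
L = (r1+r2)·wrap + 2·C·cosβ = 26·3.6786 + 2·94.4881 = 284.6207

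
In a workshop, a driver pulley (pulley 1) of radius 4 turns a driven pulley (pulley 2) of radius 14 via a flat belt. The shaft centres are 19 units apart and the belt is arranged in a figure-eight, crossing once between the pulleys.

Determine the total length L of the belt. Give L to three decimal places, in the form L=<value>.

crossed belt: β = asin((r1+r2)/C) = asin(18/19) = 71.3283°
wrap1 = wrap2 = π + 2β = 322.6566°
tangent length = C·cosβ = 6.0828
L = (r1+r2)·wrap + 2·C·cosβ = 18·5.6314 + 2·6.0828 = 113.5311

L=113.531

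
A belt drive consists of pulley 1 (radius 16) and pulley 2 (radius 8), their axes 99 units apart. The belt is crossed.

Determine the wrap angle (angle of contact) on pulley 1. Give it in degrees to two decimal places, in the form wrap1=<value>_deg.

wrap1=208.06_deg

crossed belt: β = asin((r1+r2)/C) = asin(24/99) = 14.0297°
wrap1 = wrap2 = π + 2β = 208.0593°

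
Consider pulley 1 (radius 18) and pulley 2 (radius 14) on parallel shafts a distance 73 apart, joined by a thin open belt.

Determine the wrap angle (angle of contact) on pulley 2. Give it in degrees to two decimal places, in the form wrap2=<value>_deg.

wrap2=173.72_deg

open belt: β = asin((r2−r1)/C) = asin(-4/73) = -3.1411°
wrap1 = π − 2β = 186.2821°
wrap2 = π + 2β = 173.7179°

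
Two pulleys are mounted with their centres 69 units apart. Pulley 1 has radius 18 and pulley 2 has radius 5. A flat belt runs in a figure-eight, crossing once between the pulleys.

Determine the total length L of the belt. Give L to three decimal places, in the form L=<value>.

L=217.997

crossed belt: β = asin((r1+r2)/C) = asin(23/69) = 19.4712°
wrap1 = wrap2 = π + 2β = 218.9424°
tangent length = C·cosβ = 65.0538
L = (r1+r2)·wrap + 2·C·cosβ = 23·3.8213 + 2·65.0538 = 217.9968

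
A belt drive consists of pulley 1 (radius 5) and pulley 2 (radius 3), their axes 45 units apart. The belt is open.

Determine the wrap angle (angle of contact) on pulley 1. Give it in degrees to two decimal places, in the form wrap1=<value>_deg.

wrap1=185.09_deg

open belt: β = asin((r2−r1)/C) = asin(-2/45) = -2.5473°
wrap1 = π − 2β = 185.0946°
wrap2 = π + 2β = 174.9054°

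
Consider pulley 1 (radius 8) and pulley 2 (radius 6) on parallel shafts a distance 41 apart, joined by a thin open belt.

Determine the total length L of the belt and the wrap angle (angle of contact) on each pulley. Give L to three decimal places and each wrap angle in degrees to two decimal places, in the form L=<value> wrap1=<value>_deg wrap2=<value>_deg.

open belt: β = asin((r2−r1)/C) = asin(-2/41) = -2.7960°
wrap1 = π − 2β = 185.5921°
wrap2 = π + 2β = 174.4079°
tangent length = C·cosβ = 40.9512
L = r1·wrap1 + r2·wrap2 + 2·C·cosβ = 8·3.2392 + 6·3.0440 + 2·40.9512 = 126.0799

L=126.080 wrap1=185.59_deg wrap2=174.41_deg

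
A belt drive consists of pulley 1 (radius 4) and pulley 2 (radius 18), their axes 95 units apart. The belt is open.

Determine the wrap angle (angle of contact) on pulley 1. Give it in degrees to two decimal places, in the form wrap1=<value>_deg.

wrap1=163.05_deg

open belt: β = asin((r2−r1)/C) = asin(14/95) = 8.4745°
wrap1 = π − 2β = 163.0511°
wrap2 = π + 2β = 196.9489°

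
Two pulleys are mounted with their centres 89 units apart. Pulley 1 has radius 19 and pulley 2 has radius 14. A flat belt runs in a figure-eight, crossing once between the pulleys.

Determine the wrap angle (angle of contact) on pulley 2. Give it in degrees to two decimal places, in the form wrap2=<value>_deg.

wrap2=223.53_deg

crossed belt: β = asin((r1+r2)/C) = asin(33/89) = 21.7641°
wrap1 = wrap2 = π + 2β = 223.5283°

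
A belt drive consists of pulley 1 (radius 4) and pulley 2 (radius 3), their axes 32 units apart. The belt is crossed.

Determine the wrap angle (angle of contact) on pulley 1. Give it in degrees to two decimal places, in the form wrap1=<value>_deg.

wrap1=205.27_deg

crossed belt: β = asin((r1+r2)/C) = asin(7/32) = 12.6356°
wrap1 = wrap2 = π + 2β = 205.2713°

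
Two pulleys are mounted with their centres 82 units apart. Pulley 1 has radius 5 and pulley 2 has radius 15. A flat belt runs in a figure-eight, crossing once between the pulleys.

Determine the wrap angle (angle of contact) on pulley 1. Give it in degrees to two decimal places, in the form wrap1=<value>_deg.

wrap1=208.23_deg

crossed belt: β = asin((r1+r2)/C) = asin(20/82) = 14.1170°
wrap1 = wrap2 = π + 2β = 208.2340°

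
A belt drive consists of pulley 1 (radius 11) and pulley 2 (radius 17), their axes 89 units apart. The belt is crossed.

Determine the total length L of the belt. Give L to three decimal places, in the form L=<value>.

crossed belt: β = asin((r1+r2)/C) = asin(28/89) = 18.3371°
wrap1 = wrap2 = π + 2β = 216.6741°
tangent length = C·cosβ = 84.4808
L = (r1+r2)·wrap + 2·C·cosβ = 28·3.7817 + 2·84.4808 = 274.8485

L=274.848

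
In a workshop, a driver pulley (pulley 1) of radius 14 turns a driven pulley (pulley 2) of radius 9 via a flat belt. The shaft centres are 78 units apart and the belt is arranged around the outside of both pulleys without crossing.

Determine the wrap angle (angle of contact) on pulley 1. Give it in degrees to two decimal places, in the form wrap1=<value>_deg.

wrap1=187.35_deg

open belt: β = asin((r2−r1)/C) = asin(-5/78) = -3.6753°
wrap1 = π − 2β = 187.3507°
wrap2 = π + 2β = 172.6493°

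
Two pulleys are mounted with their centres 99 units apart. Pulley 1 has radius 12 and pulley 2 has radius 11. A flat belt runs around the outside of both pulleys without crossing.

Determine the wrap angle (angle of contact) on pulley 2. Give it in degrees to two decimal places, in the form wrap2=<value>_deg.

wrap2=178.84_deg

open belt: β = asin((r2−r1)/C) = asin(-1/99) = -0.5788°
wrap1 = π − 2β = 181.1575°
wrap2 = π + 2β = 178.8425°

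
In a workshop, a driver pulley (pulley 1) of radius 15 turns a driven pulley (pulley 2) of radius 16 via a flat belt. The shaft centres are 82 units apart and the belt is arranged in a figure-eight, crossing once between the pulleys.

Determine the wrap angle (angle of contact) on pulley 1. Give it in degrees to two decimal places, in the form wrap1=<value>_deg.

crossed belt: β = asin((r1+r2)/C) = asin(31/82) = 22.2129°
wrap1 = wrap2 = π + 2β = 224.4257°

wrap1=224.43_deg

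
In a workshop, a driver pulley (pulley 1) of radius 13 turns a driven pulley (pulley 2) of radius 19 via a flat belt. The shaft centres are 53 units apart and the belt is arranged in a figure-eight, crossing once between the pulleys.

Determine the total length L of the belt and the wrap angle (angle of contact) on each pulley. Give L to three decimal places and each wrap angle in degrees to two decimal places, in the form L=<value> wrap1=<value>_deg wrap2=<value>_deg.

L=226.516 wrap1=254.28_deg wrap2=254.28_deg

crossed belt: β = asin((r1+r2)/C) = asin(32/53) = 37.1406°
wrap1 = wrap2 = π + 2β = 254.2813°
tangent length = C·cosβ = 42.2493
L = (r1+r2)·wrap + 2·C·cosβ = 32·4.4380 + 2·42.2493 = 226.5160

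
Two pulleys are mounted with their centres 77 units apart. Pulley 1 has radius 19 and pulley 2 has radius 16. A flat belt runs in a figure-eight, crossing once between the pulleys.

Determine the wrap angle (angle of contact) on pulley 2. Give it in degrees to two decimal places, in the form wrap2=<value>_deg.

crossed belt: β = asin((r1+r2)/C) = asin(35/77) = 27.0357°
wrap1 = wrap2 = π + 2β = 234.0714°

wrap2=234.07_deg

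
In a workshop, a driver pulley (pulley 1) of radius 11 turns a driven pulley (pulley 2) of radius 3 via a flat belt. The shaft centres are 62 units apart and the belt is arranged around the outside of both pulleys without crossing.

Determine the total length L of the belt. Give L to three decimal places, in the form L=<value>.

open belt: β = asin((r2−r1)/C) = asin(-8/62) = -7.4137°
wrap1 = π − 2β = 194.8273°
wrap2 = π + 2β = 165.1727°
tangent length = C·cosβ = 61.4817
L = r1·wrap1 + r2·wrap2 + 2·C·cosβ = 11·3.4004 + 3·2.8828 + 2·61.4817 = 169.0160

L=169.016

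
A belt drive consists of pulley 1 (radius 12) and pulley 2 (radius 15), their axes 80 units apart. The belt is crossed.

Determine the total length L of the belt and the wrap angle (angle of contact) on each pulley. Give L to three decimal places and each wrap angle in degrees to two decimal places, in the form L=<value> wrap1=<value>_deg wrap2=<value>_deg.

crossed belt: β = asin((r1+r2)/C) = asin(27/80) = 19.7246°
wrap1 = wrap2 = π + 2β = 219.4493°
tangent length = C·cosβ = 75.3060
L = (r1+r2)·wrap + 2·C·cosβ = 27·3.8301 + 2·75.3060 = 254.0251

L=254.025 wrap1=219.45_deg wrap2=219.45_deg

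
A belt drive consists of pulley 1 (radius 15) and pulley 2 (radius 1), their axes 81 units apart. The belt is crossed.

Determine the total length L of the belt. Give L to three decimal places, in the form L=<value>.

L=215.436

crossed belt: β = asin((r1+r2)/C) = asin(16/81) = 11.3926°
wrap1 = wrap2 = π + 2β = 202.7852°
tangent length = C·cosβ = 79.4040
L = (r1+r2)·wrap + 2·C·cosβ = 16·3.5393 + 2·79.4040 = 215.4364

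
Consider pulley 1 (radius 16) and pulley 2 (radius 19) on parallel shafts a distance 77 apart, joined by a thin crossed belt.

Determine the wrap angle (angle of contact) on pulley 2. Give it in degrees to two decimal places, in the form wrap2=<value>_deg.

wrap2=234.07_deg

crossed belt: β = asin((r1+r2)/C) = asin(35/77) = 27.0357°
wrap1 = wrap2 = π + 2β = 234.0714°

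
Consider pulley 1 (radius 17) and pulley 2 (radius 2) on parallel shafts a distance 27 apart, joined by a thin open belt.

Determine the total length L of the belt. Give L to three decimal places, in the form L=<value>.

L=122.261

open belt: β = asin((r2−r1)/C) = asin(-15/27) = -33.7490°
wrap1 = π − 2β = 247.4980°
wrap2 = π + 2β = 112.5020°
tangent length = C·cosβ = 22.4499
L = r1·wrap1 + r2·wrap2 + 2·C·cosβ = 17·4.3197 + 2·1.9635 + 2·22.4499 = 122.2611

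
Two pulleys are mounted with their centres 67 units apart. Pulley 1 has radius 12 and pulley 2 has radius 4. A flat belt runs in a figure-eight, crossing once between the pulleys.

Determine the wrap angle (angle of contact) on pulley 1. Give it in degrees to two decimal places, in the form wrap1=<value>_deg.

crossed belt: β = asin((r1+r2)/C) = asin(16/67) = 13.8161°
wrap1 = wrap2 = π + 2β = 207.6322°

wrap1=207.63_deg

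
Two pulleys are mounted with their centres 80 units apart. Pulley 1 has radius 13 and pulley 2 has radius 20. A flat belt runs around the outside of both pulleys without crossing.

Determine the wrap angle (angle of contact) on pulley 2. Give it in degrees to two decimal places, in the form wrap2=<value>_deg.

wrap2=190.04_deg

open belt: β = asin((r2−r1)/C) = asin(7/80) = 5.0198°
wrap1 = π − 2β = 169.9604°
wrap2 = π + 2β = 190.0396°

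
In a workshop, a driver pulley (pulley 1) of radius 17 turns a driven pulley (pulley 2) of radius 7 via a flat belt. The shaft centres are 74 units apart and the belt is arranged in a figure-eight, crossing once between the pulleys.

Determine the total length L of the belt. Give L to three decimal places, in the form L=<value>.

L=231.252

crossed belt: β = asin((r1+r2)/C) = asin(24/74) = 18.9246°
wrap1 = wrap2 = π + 2β = 217.8493°
tangent length = C·cosβ = 70.0000
L = (r1+r2)·wrap + 2·C·cosβ = 24·3.8022 + 2·70.0000 = 231.2525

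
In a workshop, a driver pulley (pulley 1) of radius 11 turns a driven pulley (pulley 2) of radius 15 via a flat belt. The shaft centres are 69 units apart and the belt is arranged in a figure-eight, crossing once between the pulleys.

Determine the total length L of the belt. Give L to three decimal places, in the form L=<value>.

crossed belt: β = asin((r1+r2)/C) = asin(26/69) = 22.1363°
wrap1 = wrap2 = π + 2β = 224.2726°
tangent length = C·cosβ = 63.9140
L = (r1+r2)·wrap + 2·C·cosβ = 26·3.9143 + 2·63.9140 = 229.5997

L=229.600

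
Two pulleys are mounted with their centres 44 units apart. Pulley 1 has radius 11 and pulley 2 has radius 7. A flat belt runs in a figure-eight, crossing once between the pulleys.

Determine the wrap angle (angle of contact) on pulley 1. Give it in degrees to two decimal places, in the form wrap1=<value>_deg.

crossed belt: β = asin((r1+r2)/C) = asin(18/44) = 24.1477°
wrap1 = wrap2 = π + 2β = 228.2955°

wrap1=228.30_deg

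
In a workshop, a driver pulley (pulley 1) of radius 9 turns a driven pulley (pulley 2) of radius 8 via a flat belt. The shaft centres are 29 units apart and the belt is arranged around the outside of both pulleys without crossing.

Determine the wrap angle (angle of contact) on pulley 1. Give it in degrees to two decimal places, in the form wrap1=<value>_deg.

wrap1=183.95_deg

open belt: β = asin((r2−r1)/C) = asin(-1/29) = -1.9761°
wrap1 = π − 2β = 183.9522°
wrap2 = π + 2β = 176.0478°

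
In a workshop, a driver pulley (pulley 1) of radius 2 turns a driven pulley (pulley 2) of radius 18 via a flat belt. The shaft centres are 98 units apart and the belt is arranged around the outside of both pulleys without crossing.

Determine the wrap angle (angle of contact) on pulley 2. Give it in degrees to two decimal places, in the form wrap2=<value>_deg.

wrap2=198.79_deg

open belt: β = asin((r2−r1)/C) = asin(16/98) = 9.3965°
wrap1 = π − 2β = 161.2070°
wrap2 = π + 2β = 198.7930°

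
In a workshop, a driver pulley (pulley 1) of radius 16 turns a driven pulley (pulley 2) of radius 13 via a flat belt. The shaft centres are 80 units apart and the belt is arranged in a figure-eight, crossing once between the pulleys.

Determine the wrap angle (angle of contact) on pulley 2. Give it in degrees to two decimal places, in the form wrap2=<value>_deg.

wrap2=222.51_deg

crossed belt: β = asin((r1+r2)/C) = asin(29/80) = 21.2538°
wrap1 = wrap2 = π + 2β = 222.5076°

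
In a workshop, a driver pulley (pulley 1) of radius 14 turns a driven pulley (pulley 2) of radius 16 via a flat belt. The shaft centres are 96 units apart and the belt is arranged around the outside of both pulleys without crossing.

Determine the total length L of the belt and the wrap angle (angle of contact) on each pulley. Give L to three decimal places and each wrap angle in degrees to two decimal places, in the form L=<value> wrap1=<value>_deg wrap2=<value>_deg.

L=286.289 wrap1=177.61_deg wrap2=182.39_deg

open belt: β = asin((r2−r1)/C) = asin(2/96) = 1.1937°
wrap1 = π − 2β = 177.6125°
wrap2 = π + 2β = 182.3875°
tangent length = C·cosβ = 95.9792
L = r1·wrap1 + r2·wrap2 + 2·C·cosβ = 14·3.0999 + 16·3.1833 + 2·95.9792 = 286.2894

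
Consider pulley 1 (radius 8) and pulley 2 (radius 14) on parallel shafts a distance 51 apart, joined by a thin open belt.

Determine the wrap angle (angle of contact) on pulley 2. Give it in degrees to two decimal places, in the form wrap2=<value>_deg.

wrap2=193.51_deg

open belt: β = asin((r2−r1)/C) = asin(6/51) = 6.7563°
wrap1 = π − 2β = 166.4873°
wrap2 = π + 2β = 193.5127°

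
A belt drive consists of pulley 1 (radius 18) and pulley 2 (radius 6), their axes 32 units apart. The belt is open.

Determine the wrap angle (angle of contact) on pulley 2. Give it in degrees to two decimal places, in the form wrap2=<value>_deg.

open belt: β = asin((r2−r1)/C) = asin(-12/32) = -22.0243°
wrap1 = π − 2β = 224.0486°
wrap2 = π + 2β = 135.9514°

wrap2=135.95_deg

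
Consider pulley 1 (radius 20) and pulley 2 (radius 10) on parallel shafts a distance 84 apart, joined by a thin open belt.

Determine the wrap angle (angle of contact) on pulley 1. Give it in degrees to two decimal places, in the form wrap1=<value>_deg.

open belt: β = asin((r2−r1)/C) = asin(-10/84) = -6.8371°
wrap1 = π − 2β = 193.6743°
wrap2 = π + 2β = 166.3257°

wrap1=193.67_deg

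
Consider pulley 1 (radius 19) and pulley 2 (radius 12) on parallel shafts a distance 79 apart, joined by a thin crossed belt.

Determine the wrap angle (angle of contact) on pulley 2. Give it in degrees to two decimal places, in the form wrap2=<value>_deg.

crossed belt: β = asin((r1+r2)/C) = asin(31/79) = 23.1042°
wrap1 = wrap2 = π + 2β = 226.2085°

wrap2=226.21_deg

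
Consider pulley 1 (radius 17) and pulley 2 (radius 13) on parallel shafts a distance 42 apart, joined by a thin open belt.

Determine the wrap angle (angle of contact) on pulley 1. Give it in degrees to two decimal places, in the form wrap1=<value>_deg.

wrap1=190.93_deg

open belt: β = asin((r2−r1)/C) = asin(-4/42) = -5.4650°
wrap1 = π − 2β = 190.9300°
wrap2 = π + 2β = 169.0700°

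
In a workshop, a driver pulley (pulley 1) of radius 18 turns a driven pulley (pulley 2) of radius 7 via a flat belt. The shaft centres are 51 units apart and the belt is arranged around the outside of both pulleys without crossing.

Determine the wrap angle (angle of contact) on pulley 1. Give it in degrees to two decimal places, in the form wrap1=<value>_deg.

wrap1=204.91_deg

open belt: β = asin((r2−r1)/C) = asin(-11/51) = -12.4558°
wrap1 = π − 2β = 204.9116°
wrap2 = π + 2β = 155.0884°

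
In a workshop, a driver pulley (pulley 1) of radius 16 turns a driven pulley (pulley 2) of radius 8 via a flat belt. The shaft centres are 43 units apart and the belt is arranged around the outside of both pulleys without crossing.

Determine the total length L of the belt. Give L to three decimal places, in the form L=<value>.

open belt: β = asin((r2−r1)/C) = asin(-8/43) = -10.7222°
wrap1 = π − 2β = 201.4443°
wrap2 = π + 2β = 158.5557°
tangent length = C·cosβ = 42.2493
L = r1·wrap1 + r2·wrap2 + 2·C·cosβ = 16·3.5159 + 8·2.7673 + 2·42.2493 = 162.8909

L=162.891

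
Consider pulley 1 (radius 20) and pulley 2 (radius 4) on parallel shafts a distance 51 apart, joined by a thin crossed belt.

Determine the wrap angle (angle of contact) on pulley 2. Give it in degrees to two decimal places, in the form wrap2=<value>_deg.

wrap2=236.14_deg

crossed belt: β = asin((r1+r2)/C) = asin(24/51) = 28.0725°
wrap1 = wrap2 = π + 2β = 236.1450°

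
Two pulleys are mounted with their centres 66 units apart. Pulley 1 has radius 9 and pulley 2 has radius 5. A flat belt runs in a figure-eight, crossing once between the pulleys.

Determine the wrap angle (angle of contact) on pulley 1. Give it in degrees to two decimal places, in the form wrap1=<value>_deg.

crossed belt: β = asin((r1+r2)/C) = asin(14/66) = 12.2467°
wrap1 = wrap2 = π + 2β = 204.4934°

wrap1=204.49_deg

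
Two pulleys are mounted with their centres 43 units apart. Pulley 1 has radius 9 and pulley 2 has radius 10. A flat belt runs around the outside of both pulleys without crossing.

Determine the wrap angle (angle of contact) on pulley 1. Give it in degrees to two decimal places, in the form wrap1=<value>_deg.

wrap1=177.33_deg

open belt: β = asin((r2−r1)/C) = asin(1/43) = 1.3326°
wrap1 = π − 2β = 177.3348°
wrap2 = π + 2β = 182.6652°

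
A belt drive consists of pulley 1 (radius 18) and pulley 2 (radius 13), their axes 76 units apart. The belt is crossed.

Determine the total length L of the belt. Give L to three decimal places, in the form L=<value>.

L=262.219

crossed belt: β = asin((r1+r2)/C) = asin(31/76) = 24.0727°
wrap1 = wrap2 = π + 2β = 228.1453°
tangent length = C·cosβ = 69.3902
L = (r1+r2)·wrap + 2·C·cosβ = 31·3.9819 + 2·69.3902 = 262.2189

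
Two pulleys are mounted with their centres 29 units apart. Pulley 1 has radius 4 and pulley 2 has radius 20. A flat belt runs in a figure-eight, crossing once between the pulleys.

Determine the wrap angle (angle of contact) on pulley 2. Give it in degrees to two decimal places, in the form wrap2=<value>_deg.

crossed belt: β = asin((r1+r2)/C) = asin(24/29) = 55.8516°
wrap1 = wrap2 = π + 2β = 291.7032°

wrap2=291.70_deg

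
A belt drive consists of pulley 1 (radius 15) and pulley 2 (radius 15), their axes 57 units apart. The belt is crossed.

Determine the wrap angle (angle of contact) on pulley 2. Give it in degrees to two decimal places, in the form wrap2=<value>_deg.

crossed belt: β = asin((r1+r2)/C) = asin(30/57) = 31.7569°
wrap1 = wrap2 = π + 2β = 243.5137°

wrap2=243.51_deg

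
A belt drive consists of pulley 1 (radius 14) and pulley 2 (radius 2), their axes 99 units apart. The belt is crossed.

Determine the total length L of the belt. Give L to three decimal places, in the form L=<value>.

L=250.857

crossed belt: β = asin((r1+r2)/C) = asin(16/99) = 9.3007°
wrap1 = wrap2 = π + 2β = 198.6014°
tangent length = C·cosβ = 97.6985
L = (r1+r2)·wrap + 2·C·cosβ = 16·3.4662 + 2·97.6985 = 250.8570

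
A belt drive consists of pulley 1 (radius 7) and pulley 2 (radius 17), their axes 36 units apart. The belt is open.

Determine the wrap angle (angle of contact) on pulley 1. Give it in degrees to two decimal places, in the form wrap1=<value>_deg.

wrap1=147.74_deg

open belt: β = asin((r2−r1)/C) = asin(10/36) = 16.1276°
wrap1 = π − 2β = 147.7448°
wrap2 = π + 2β = 212.2552°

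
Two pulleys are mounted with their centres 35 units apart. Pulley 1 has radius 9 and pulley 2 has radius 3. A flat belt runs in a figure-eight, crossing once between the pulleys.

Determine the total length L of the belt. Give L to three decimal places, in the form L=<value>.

crossed belt: β = asin((r1+r2)/C) = asin(12/35) = 20.0510°
wrap1 = wrap2 = π + 2β = 220.1021°
tangent length = C·cosβ = 32.8786
L = (r1+r2)·wrap + 2·C·cosβ = 12·3.8415 + 2·32.8786 = 111.8552

L=111.855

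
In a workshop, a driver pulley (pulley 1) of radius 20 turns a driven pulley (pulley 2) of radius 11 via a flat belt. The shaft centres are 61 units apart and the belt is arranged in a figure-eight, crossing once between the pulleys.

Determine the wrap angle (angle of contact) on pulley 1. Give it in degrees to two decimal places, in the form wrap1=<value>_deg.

wrap1=241.09_deg

crossed belt: β = asin((r1+r2)/C) = asin(31/61) = 30.5438°
wrap1 = wrap2 = π + 2β = 241.0876°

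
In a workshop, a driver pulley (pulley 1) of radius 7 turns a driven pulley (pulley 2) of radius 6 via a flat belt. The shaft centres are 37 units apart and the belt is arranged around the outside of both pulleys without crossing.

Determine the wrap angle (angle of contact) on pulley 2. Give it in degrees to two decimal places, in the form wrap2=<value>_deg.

wrap2=176.90_deg

open belt: β = asin((r2−r1)/C) = asin(-1/37) = -1.5487°
wrap1 = π − 2β = 183.0974°
wrap2 = π + 2β = 176.9026°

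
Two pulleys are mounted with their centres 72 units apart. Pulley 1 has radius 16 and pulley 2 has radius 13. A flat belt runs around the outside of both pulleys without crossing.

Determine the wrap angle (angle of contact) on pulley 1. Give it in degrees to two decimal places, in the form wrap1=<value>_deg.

wrap1=184.78_deg

open belt: β = asin((r2−r1)/C) = asin(-3/72) = -2.3880°
wrap1 = π − 2β = 184.7760°
wrap2 = π + 2β = 175.2240°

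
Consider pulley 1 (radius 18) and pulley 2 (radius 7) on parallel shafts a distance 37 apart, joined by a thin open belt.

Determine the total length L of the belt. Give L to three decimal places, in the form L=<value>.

open belt: β = asin((r2−r1)/C) = asin(-11/37) = -17.2953°
wrap1 = π − 2β = 214.5907°
wrap2 = π + 2β = 145.4093°
tangent length = C·cosβ = 35.3270
L = r1·wrap1 + r2·wrap2 + 2·C·cosβ = 18·3.7453 + 7·2.5379 + 2·35.3270 = 155.8348

L=155.835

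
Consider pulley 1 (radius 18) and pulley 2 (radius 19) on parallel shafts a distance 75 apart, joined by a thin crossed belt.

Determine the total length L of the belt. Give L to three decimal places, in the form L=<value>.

L=284.893

crossed belt: β = asin((r1+r2)/C) = asin(37/75) = 29.5599°
wrap1 = wrap2 = π + 2β = 239.1198°
tangent length = C·cosβ = 65.2380
L = (r1+r2)·wrap + 2·C·cosβ = 37·4.1734 + 2·65.2380 = 284.8929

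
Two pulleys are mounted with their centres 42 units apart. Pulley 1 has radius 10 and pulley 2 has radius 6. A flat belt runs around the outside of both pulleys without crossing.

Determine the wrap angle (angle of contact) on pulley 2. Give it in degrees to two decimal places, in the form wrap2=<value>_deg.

wrap2=169.07_deg

open belt: β = asin((r2−r1)/C) = asin(-4/42) = -5.4650°
wrap1 = π − 2β = 190.9300°
wrap2 = π + 2β = 169.0700°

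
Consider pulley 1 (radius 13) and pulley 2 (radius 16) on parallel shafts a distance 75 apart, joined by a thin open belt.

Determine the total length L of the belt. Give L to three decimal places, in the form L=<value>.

L=241.226

open belt: β = asin((r2−r1)/C) = asin(3/75) = 2.2924°
wrap1 = π − 2β = 175.4151°
wrap2 = π + 2β = 184.5849°
tangent length = C·cosβ = 74.9400
L = r1·wrap1 + r2·wrap2 + 2·C·cosβ = 13·3.0616 + 16·3.2216 + 2·74.9400 = 241.2262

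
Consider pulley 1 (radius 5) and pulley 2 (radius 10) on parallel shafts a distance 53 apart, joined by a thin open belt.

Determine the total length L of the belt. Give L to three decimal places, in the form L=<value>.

L=153.596

open belt: β = asin((r2−r1)/C) = asin(5/53) = 5.4133°
wrap1 = π − 2β = 169.1734°
wrap2 = π + 2β = 190.8266°
tangent length = C·cosβ = 52.7636
L = r1·wrap1 + r2·wrap2 + 2·C·cosβ = 5·2.9526 + 10·3.3306 + 2·52.7636 = 153.5959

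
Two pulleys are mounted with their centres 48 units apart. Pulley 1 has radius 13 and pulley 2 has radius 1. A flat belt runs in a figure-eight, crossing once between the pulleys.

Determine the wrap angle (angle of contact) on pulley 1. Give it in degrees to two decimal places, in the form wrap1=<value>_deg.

wrap1=213.92_deg

crossed belt: β = asin((r1+r2)/C) = asin(14/48) = 16.9578°
wrap1 = wrap2 = π + 2β = 213.9155°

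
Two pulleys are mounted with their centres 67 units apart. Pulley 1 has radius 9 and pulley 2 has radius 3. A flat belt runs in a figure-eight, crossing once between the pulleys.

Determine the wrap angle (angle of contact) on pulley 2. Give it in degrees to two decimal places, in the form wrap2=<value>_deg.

crossed belt: β = asin((r1+r2)/C) = asin(12/67) = 10.3176°
wrap1 = wrap2 = π + 2β = 200.6352°

wrap2=200.64_deg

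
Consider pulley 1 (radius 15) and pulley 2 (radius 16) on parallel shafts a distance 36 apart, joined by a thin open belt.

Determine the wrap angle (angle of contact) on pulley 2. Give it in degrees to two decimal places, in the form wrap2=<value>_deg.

wrap2=183.18_deg

open belt: β = asin((r2−r1)/C) = asin(1/36) = 1.5918°
wrap1 = π − 2β = 176.8165°
wrap2 = π + 2β = 183.1835°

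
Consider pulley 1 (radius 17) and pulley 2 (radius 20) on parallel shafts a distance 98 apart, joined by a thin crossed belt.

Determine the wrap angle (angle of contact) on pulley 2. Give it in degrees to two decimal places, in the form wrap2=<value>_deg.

wrap2=224.36_deg

crossed belt: β = asin((r1+r2)/C) = asin(37/98) = 22.1821°
wrap1 = wrap2 = π + 2β = 224.3641°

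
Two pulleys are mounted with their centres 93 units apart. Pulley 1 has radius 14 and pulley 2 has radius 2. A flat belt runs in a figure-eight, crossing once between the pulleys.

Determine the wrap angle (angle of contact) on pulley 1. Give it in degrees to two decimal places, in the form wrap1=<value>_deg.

wrap1=199.81_deg

crossed belt: β = asin((r1+r2)/C) = asin(16/93) = 9.9066°
wrap1 = wrap2 = π + 2β = 199.8133°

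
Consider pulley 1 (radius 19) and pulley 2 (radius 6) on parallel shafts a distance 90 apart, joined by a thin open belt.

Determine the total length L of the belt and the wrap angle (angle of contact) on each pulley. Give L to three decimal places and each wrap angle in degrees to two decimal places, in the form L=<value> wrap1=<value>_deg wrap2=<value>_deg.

L=260.421 wrap1=196.61_deg wrap2=163.39_deg

open belt: β = asin((r2−r1)/C) = asin(-13/90) = -8.3051°
wrap1 = π − 2β = 196.6102°
wrap2 = π + 2β = 163.3898°
tangent length = C·cosβ = 89.0562
L = r1·wrap1 + r2·wrap2 + 2·C·cosβ = 19·3.4315 + 6·2.8517 + 2·89.0562 = 260.4209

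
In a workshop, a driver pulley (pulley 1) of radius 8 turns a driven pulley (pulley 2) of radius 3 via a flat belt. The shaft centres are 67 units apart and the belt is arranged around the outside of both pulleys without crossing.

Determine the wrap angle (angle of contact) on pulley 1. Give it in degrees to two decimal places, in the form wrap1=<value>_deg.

open belt: β = asin((r2−r1)/C) = asin(-5/67) = -4.2798°
wrap1 = π − 2β = 188.5596°
wrap2 = π + 2β = 171.4404°

wrap1=188.56_deg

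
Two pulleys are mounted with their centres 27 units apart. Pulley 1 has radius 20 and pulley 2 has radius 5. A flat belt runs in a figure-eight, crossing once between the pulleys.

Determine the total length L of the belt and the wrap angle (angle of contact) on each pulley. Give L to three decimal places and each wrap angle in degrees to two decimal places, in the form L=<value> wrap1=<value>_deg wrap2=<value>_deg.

L=158.110 wrap1=315.62_deg wrap2=315.62_deg

crossed belt: β = asin((r1+r2)/C) = asin(25/27) = 67.8084°
wrap1 = wrap2 = π + 2β = 315.6168°
tangent length = C·cosβ = 10.1980
L = (r1+r2)·wrap + 2·C·cosβ = 25·5.5086 + 2·10.1980 = 158.1099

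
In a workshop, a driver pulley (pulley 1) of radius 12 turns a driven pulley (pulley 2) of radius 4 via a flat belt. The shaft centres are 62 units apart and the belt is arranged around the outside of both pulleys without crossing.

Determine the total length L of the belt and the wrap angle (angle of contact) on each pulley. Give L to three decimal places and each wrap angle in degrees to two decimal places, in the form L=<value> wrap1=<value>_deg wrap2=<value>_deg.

open belt: β = asin((r2−r1)/C) = asin(-8/62) = -7.4137°
wrap1 = π − 2β = 194.8273°
wrap2 = π + 2β = 165.1727°
tangent length = C·cosβ = 61.4817
L = r1·wrap1 + r2·wrap2 + 2·C·cosβ = 12·3.4004 + 4·2.8828 + 2·61.4817 = 175.2992

L=175.299 wrap1=194.83_deg wrap2=165.17_deg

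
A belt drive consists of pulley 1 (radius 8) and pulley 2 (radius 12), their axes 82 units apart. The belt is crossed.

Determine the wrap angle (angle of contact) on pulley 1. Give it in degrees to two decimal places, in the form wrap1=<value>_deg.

crossed belt: β = asin((r1+r2)/C) = asin(20/82) = 14.1170°
wrap1 = wrap2 = π + 2β = 208.2340°

wrap1=208.23_deg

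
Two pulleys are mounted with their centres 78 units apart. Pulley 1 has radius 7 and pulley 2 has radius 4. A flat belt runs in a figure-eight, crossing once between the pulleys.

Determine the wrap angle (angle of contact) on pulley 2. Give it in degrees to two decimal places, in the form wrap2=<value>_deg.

wrap2=196.21_deg

crossed belt: β = asin((r1+r2)/C) = asin(11/78) = 8.1072°
wrap1 = wrap2 = π + 2β = 196.2144°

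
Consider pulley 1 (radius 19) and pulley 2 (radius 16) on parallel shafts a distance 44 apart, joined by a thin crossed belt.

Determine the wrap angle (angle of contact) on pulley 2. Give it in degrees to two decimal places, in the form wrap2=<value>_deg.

crossed belt: β = asin((r1+r2)/C) = asin(35/44) = 52.6982°
wrap1 = wrap2 = π + 2β = 285.3964°

wrap2=285.40_deg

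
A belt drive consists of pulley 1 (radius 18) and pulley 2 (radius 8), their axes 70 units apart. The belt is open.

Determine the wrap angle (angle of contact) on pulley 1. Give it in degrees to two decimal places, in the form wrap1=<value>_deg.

wrap1=196.43_deg

open belt: β = asin((r2−r1)/C) = asin(-10/70) = -8.2132°
wrap1 = π − 2β = 196.4264°
wrap2 = π + 2β = 163.5736°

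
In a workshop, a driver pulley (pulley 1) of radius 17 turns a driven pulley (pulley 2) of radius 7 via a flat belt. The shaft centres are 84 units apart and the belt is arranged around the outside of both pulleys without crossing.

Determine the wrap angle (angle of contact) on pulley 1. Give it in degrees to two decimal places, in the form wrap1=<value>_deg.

open belt: β = asin((r2−r1)/C) = asin(-10/84) = -6.8371°
wrap1 = π − 2β = 193.6743°
wrap2 = π + 2β = 166.3257°

wrap1=193.67_deg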